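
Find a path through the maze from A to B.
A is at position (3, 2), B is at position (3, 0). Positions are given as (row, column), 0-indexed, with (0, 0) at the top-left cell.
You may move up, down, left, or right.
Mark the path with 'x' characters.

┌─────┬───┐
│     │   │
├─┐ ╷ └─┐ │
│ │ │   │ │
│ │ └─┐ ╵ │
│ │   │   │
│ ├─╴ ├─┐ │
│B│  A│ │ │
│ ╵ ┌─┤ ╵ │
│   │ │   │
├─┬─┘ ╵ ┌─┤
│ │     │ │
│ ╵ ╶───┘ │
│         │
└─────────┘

Finding the shortest path from (3, 2) to (3, 0):
Path length: 4 steps
Directions: left → down → left → up

Solution:

┌─────┬───┐
│     │   │
├─┐ ╷ └─┐ │
│ │ │   │ │
│ │ └─┐ ╵ │
│ │   │   │
│ ├─╴ ├─┐ │
│B│x A│ │ │
│ ╵ ┌─┤ ╵ │
│x x│ │   │
├─┬─┘ ╵ ┌─┤
│ │     │ │
│ ╵ ╶───┘ │
│         │
└─────────┘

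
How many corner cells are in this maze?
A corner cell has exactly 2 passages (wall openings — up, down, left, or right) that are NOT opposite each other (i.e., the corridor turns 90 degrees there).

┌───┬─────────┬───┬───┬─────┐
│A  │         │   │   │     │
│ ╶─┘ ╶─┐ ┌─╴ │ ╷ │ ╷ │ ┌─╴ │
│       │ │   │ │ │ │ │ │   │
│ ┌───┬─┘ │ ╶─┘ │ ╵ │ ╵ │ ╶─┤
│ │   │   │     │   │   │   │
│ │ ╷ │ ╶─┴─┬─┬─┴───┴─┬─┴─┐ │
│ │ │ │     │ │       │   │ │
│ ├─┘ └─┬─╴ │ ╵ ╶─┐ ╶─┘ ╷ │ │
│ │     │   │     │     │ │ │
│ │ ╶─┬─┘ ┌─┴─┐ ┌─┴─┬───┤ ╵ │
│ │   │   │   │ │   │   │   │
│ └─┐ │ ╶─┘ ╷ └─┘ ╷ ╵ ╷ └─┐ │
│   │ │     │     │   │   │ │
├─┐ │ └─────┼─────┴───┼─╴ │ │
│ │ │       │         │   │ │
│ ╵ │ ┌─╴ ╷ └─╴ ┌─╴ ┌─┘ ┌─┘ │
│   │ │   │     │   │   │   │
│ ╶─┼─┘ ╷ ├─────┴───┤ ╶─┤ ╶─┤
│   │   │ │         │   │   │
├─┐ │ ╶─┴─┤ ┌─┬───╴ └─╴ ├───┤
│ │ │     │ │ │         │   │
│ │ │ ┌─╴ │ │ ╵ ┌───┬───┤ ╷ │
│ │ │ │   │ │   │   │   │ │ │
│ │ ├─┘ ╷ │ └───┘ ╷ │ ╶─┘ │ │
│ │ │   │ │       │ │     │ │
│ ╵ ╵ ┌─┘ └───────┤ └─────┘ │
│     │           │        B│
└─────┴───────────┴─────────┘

Counting corner cells (2 non-opposite passages):
Total corners: 99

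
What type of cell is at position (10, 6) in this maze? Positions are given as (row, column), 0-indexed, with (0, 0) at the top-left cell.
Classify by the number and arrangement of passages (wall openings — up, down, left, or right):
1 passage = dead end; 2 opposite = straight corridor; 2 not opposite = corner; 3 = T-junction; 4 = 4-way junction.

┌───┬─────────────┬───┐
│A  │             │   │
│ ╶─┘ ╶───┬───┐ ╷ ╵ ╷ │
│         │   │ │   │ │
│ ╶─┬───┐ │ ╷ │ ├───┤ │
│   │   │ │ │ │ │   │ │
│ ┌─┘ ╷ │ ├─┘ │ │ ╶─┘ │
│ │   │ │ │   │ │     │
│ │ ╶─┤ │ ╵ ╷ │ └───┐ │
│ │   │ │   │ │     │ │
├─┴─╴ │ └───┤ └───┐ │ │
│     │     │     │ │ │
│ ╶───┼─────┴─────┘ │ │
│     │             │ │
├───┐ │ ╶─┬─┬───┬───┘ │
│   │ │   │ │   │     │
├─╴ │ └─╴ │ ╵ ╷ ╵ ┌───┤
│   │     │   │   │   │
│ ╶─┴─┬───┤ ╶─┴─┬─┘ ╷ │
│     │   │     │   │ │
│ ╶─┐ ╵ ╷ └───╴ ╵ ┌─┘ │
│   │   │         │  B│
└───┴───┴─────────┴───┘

Checking cell at (10, 6):
Number of passages: 2
Cell type: straight corridor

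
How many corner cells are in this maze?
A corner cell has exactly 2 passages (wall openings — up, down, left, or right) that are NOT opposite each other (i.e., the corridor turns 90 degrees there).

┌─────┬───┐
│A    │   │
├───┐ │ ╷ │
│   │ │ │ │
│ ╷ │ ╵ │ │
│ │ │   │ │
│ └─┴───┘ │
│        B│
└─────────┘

Counting corner cells (2 non-opposite passages):
Total corners: 9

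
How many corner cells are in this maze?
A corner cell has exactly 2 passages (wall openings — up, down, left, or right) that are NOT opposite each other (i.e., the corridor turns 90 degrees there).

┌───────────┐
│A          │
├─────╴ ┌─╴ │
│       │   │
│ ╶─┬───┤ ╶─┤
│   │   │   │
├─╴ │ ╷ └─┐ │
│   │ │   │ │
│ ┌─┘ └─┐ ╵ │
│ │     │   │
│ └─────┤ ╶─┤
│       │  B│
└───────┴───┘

Counting corner cells (2 non-opposite passages):
Total corners: 18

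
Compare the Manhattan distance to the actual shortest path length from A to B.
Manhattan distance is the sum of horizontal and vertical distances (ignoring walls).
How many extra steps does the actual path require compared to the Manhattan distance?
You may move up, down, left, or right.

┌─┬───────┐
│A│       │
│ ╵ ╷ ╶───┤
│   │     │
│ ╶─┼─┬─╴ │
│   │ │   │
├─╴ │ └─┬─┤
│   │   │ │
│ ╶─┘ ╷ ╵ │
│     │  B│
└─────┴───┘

Manhattan distance: |4 - 0| + |4 - 0| = 8
Actual path length: 12
Extra steps: 12 - 8 = 4

Solution:

┌─┬───────┐
│A│       │
│ ╵ ╷ ╶───┤
│↓  │     │
│ ╶─┼─┬─╴ │
│↳ ↓│ │   │
├─╴ │ └─┬─┤
│↓ ↲│↱ ↓│ │
│ ╶─┘ ╷ ╵ │
│↳ → ↑│↳ B│
└─────┴───┘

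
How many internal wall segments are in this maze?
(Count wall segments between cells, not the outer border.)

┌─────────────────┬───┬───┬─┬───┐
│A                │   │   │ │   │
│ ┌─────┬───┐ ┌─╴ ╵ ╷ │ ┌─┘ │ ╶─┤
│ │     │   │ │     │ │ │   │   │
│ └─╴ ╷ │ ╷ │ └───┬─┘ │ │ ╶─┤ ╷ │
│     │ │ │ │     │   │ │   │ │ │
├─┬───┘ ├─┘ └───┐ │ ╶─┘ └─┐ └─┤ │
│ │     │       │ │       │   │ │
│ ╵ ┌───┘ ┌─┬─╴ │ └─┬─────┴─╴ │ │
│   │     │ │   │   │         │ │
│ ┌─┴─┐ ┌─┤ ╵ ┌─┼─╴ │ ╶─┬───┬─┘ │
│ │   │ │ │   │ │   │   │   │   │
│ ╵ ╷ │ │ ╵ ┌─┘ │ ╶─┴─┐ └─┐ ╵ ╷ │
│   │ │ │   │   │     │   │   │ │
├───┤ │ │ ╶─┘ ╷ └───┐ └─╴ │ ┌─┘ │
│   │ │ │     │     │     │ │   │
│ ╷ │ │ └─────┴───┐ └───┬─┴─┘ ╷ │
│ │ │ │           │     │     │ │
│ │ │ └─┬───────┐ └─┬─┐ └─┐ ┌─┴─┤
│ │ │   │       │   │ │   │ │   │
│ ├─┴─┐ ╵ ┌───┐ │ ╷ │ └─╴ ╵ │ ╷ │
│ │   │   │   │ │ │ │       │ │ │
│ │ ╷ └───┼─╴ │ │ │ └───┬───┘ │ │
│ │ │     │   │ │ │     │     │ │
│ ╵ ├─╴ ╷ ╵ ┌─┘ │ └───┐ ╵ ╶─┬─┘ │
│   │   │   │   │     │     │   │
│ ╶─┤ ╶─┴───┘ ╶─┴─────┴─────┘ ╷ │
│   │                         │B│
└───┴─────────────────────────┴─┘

Counting internal wall segments:
Total internal walls: 195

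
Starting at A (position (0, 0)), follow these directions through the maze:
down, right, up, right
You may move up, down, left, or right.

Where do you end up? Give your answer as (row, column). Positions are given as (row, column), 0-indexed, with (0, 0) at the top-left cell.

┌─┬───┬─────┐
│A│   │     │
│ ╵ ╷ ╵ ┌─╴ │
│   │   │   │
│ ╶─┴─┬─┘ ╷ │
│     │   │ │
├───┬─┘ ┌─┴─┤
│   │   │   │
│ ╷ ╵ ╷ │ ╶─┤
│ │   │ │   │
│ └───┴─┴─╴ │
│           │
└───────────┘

Following directions step by step:
Start: (0, 0)
  down: (0, 0) → (1, 0)
  right: (1, 0) → (1, 1)
  up: (1, 1) → (0, 1)
  right: (0, 1) → (0, 2)
Final position: (0, 2)

Path taken:

┌─┬───┬─────┐
│A│↱ B│     │
│ ╵ ╷ ╵ ┌─╴ │
│↳ ↑│   │   │
│ ╶─┴─┬─┘ ╷ │
│     │   │ │
├───┬─┘ ┌─┴─┤
│   │   │   │
│ ╷ ╵ ╷ │ ╶─┤
│ │   │ │   │
│ └───┴─┴─╴ │
│           │
└───────────┘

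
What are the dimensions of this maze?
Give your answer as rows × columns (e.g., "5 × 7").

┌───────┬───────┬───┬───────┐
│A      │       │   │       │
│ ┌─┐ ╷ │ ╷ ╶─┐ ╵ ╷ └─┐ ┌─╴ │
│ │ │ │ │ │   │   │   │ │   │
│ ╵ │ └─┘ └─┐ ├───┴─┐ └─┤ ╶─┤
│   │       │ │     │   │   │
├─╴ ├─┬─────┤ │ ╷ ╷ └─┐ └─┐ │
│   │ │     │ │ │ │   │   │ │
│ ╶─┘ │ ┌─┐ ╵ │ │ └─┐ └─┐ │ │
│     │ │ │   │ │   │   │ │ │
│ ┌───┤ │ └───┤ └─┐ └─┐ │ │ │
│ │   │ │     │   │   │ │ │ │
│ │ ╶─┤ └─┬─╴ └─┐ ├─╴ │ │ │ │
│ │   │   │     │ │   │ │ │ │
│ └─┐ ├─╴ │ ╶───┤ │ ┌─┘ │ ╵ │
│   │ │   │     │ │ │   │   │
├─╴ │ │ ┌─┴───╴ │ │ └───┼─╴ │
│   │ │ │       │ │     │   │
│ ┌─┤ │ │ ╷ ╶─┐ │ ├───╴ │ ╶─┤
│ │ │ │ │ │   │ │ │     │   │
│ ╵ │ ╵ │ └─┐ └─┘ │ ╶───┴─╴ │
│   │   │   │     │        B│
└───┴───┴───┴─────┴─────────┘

Counting the maze dimensions:
Rows (vertical): 11
Columns (horizontal): 14
Dimensions: 11 × 14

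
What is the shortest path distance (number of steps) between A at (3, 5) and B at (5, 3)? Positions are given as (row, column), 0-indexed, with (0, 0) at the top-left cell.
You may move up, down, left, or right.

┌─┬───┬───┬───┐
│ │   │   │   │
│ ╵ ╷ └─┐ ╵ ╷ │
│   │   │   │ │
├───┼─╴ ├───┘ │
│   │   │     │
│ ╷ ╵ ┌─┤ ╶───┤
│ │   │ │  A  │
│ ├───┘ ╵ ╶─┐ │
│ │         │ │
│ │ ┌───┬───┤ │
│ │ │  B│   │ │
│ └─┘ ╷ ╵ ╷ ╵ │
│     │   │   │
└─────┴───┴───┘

Finding path from (3, 5) to (5, 3):
Path: (3,5) → (3,6) → (4,6) → (5,6) → (6,6) → (6,5) → (5,5) → (5,4) → (6,4) → (6,3) → (5,3)
Distance: 10 steps

Solution:

┌─┬───┬───┬───┐
│ │   │   │   │
│ ╵ ╷ └─┐ ╵ ╷ │
│   │   │   │ │
├───┼─╴ ├───┘ │
│   │   │     │
│ ╷ ╵ ┌─┤ ╶───┤
│ │   │ │  A ↓│
│ ├───┘ ╵ ╶─┐ │
│ │         │↓│
│ │ ┌───┬───┤ │
│ │ │  B│↓ ↰│↓│
│ └─┘ ╷ ╵ ╷ ╵ │
│     │↑ ↲│↑ ↲│
└─────┴───┴───┘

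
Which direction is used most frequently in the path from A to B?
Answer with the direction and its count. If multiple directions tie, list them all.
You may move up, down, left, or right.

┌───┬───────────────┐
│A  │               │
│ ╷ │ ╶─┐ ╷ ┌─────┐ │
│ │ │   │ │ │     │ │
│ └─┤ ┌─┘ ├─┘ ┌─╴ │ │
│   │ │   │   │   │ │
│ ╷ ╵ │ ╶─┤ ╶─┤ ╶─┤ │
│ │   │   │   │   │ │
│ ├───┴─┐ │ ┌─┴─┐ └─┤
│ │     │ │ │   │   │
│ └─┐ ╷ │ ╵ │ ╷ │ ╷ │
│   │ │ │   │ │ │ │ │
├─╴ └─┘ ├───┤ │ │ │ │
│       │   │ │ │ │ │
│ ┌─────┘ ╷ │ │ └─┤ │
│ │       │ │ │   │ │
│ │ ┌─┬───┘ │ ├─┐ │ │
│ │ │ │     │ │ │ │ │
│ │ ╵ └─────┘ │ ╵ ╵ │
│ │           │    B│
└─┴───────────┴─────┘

Directions: down, down, right, down, right, up, up, up, right, right, down, down, left, down, right, down, down, right, up, up, up, right, up, right, right, down, left, down, right, down, right, down, down, down, down, down
Counts: {'down': 16, 'right': 11, 'up': 7, 'left': 2}
Most common: down (16 times)

Solution:

┌───┬───────────────┐
│A  │↱ → ↓          │
│ ╷ │ ╶─┐ ╷ ┌─────┐ │
│↓│ │↑  │↓│ │↱ → ↓│ │
│ └─┤ ┌─┘ ├─┘ ┌─╴ │ │
│↳ ↓│↑│↓ ↲│↱ ↑│↓ ↲│ │
│ ╷ ╵ │ ╶─┤ ╶─┤ ╶─┤ │
│ │↳ ↑│↳ ↓│↑  │↳ ↓│ │
│ ├───┴─┐ │ ┌─┴─┐ └─┤
│ │     │↓│↑│   │↳ ↓│
│ └─┐ ╷ │ ╵ │ ╷ │ ╷ │
│   │ │ │↳ ↑│ │ │ │↓│
├─╴ └─┘ ├───┤ │ │ │ │
│       │   │ │ │ │↓│
│ ┌─────┘ ╷ │ │ └─┤ │
│ │       │ │ │   │↓│
│ │ ┌─┬───┘ │ ├─┐ │ │
│ │ │ │     │ │ │ │↓│
│ │ ╵ └─────┘ │ ╵ ╵ │
│ │           │    B│
└─┴───────────┴─────┘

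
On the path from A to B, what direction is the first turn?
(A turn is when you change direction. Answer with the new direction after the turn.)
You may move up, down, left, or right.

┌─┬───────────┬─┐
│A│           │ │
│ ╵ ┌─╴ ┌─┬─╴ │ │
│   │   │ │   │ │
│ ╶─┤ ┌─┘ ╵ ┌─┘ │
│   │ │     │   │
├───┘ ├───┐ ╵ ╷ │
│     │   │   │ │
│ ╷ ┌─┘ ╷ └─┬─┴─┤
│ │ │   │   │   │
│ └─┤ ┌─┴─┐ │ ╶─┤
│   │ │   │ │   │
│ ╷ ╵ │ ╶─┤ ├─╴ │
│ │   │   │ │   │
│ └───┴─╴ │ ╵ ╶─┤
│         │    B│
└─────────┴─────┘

Directions: down, right, up, right, right, down, left, down, down, left, left, down, down, right, down, right, up, up, right, up, right, down, right, down, down, down, right, right
First turn direction: right

Solution:

┌─┬───────────┬─┐
│A│↱ → ↓      │ │
│ ╵ ┌─╴ ┌─┬─╴ │ │
│↳ ↑│↓ ↲│ │   │ │
│ ╶─┤ ┌─┘ ╵ ┌─┘ │
│   │↓│     │   │
├───┘ ├───┐ ╵ ╷ │
│↓ ← ↲│↱ ↓│   │ │
│ ╷ ┌─┘ ╷ └─┬─┴─┤
│↓│ │↱ ↑│↳ ↓│   │
│ └─┤ ┌─┴─┐ │ ╶─┤
│↳ ↓│↑│   │↓│   │
│ ╷ ╵ │ ╶─┤ ├─╴ │
│ │↳ ↑│   │↓│   │
│ └───┴─╴ │ ╵ ╶─┤
│         │↳ → B│
└─────────┴─────┘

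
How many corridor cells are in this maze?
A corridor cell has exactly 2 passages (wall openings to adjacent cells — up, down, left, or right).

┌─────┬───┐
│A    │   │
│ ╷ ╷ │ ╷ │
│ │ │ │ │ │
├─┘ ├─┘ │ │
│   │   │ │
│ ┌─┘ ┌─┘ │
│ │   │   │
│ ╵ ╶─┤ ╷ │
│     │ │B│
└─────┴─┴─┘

Counting cells with exactly 2 passages:
Total corridor cells: 17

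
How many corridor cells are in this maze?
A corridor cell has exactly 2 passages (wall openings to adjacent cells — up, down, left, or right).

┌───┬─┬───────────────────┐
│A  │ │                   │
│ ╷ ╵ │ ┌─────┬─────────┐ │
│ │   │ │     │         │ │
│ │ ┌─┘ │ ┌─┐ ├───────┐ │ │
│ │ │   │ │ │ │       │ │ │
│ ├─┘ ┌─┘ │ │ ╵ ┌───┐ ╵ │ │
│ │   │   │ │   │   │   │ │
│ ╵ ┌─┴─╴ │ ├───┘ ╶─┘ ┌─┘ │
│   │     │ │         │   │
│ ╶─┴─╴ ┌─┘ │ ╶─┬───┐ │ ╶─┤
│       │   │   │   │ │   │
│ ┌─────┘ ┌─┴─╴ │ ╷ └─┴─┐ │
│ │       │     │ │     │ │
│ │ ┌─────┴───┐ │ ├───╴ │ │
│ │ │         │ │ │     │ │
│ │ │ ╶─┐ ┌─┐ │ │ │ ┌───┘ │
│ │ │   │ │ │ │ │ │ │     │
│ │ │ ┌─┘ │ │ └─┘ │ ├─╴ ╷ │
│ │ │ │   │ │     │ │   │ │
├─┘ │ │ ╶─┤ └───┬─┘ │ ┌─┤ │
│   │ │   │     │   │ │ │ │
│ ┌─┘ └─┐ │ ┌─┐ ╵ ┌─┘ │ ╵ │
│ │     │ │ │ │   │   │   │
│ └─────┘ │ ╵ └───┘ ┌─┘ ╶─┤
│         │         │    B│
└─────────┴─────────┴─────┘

Counting cells with exactly 2 passages:
Total corridor cells: 131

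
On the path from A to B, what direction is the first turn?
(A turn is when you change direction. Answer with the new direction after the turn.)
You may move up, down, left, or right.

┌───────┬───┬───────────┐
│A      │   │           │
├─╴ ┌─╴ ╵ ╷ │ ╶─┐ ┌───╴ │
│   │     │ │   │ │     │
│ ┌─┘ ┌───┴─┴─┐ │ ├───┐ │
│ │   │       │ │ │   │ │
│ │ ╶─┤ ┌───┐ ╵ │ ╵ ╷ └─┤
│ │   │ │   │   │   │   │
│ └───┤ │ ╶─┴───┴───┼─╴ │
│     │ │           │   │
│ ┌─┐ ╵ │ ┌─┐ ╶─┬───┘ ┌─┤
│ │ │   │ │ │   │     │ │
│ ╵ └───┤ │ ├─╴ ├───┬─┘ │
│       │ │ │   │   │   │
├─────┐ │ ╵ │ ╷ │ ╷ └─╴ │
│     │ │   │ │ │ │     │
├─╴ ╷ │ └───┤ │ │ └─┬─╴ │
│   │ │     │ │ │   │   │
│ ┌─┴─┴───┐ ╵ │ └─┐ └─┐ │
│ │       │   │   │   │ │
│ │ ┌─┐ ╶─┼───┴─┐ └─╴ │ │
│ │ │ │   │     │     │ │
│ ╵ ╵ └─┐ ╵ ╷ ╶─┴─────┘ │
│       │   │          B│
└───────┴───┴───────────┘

Directions: right, down, left, down, down, down, down, down, right, right, right, down, down, right, right, down, right, up, up, up, right, down, down, down, right, down, right, right, up, left, up, left, up, up, right, down, right, right, down, down, down, down
First turn direction: down

Solution:

┌───────┬───┬───────────┐
│A ↓    │   │           │
├─╴ ┌─╴ ╵ ╷ │ ╶─┐ ┌───╴ │
│↓ ↲│     │ │   │ │     │
│ ┌─┘ ┌───┴─┴─┐ │ ├───┐ │
│↓│   │       │ │ │   │ │
│ │ ╶─┤ ┌───┐ ╵ │ ╵ ╷ └─┤
│↓│   │ │   │   │   │   │
│ └───┤ │ ╶─┴───┴───┼─╴ │
│↓    │ │           │   │
│ ┌─┐ ╵ │ ┌─┐ ╶─┬───┘ ┌─┤
│↓│ │   │ │ │   │     │ │
│ ╵ └───┤ │ ├─╴ ├───┬─┘ │
│↳ → → ↓│ │ │↱ ↓│↱ ↓│   │
├─────┐ │ ╵ │ ╷ │ ╷ └─╴ │
│     │↓│   │↑│↓│↑│↳ → ↓│
├─╴ ╷ │ └───┤ │ │ └─┬─╴ │
│   │ │↳ → ↓│↑│↓│↑ ↰│  ↓│
│ ┌─┴─┴───┐ ╵ │ └─┐ └─┐ │
│ │       │↳ ↑│↳ ↓│↑ ↰│↓│
│ │ ┌─┐ ╶─┼───┴─┐ └─╴ │ │
│ │ │ │   │     │↳ → ↑│↓│
│ ╵ ╵ └─┐ ╵ ╷ ╶─┴─────┘ │
│       │   │          B│
└───────┴───┴───────────┘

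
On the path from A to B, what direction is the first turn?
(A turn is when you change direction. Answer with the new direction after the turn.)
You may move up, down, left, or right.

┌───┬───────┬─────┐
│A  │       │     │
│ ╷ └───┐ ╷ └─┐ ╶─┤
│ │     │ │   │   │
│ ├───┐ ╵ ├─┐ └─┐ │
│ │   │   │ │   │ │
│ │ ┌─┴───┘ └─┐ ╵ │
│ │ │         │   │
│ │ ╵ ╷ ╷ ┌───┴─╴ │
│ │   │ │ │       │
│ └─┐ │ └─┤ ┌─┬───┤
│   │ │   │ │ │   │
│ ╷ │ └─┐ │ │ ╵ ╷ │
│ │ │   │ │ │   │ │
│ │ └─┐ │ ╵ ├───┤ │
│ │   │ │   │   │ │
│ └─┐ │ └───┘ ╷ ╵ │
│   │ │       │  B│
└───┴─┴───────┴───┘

Directions: right, down, right, right, down, right, up, up, right, down, right, down, right, down, right, down, left, left, left, down, down, down, left, up, up, left, up, up, left, down, down, down, right, down, down, right, right, right, up, right, down, right
First turn direction: down

Solution:

┌───┬───────┬─────┐
│A ↓│    ↱ ↓│     │
│ ╷ └───┐ ╷ └─┐ ╶─┤
│ │↳ → ↓│↑│↳ ↓│   │
│ ├───┐ ╵ ├─┐ └─┐ │
│ │   │↳ ↑│ │↳ ↓│ │
│ │ ┌─┴───┘ └─┐ ╵ │
│ │ │↓ ↰      │↳ ↓│
│ │ ╵ ╷ ╷ ┌───┴─╴ │
│ │  ↓│↑│ │↓ ← ← ↲│
│ └─┐ │ └─┤ ┌─┬───┤
│   │↓│↑ ↰│↓│ │   │
│ ╷ │ └─┐ │ │ ╵ ╷ │
│ │ │↳ ↓│↑│↓│   │ │
│ │ └─┐ │ ╵ ├───┤ │
│ │   │↓│↑ ↲│↱ ↓│ │
│ └─┐ │ └───┘ ╷ ╵ │
│   │ │↳ → → ↑│↳ B│
└───┴─┴───────┴───┘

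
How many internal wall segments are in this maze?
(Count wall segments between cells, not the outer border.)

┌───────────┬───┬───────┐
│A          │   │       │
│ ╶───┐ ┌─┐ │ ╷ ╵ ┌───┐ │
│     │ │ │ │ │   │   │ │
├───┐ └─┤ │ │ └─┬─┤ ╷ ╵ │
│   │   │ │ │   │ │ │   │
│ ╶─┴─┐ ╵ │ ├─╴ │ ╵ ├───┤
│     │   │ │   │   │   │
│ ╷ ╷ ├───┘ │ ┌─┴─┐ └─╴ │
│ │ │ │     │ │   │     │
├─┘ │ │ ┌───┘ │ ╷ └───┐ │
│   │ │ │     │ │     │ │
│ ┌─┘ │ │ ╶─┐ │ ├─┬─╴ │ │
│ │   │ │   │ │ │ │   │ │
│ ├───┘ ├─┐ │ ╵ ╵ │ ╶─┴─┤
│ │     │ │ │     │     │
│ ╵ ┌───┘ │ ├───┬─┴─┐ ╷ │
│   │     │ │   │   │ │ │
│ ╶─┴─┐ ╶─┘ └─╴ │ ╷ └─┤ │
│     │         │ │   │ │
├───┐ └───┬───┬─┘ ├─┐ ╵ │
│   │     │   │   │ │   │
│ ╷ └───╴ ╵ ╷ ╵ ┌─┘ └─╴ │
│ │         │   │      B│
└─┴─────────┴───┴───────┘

Counting internal wall segments:
Total internal walls: 121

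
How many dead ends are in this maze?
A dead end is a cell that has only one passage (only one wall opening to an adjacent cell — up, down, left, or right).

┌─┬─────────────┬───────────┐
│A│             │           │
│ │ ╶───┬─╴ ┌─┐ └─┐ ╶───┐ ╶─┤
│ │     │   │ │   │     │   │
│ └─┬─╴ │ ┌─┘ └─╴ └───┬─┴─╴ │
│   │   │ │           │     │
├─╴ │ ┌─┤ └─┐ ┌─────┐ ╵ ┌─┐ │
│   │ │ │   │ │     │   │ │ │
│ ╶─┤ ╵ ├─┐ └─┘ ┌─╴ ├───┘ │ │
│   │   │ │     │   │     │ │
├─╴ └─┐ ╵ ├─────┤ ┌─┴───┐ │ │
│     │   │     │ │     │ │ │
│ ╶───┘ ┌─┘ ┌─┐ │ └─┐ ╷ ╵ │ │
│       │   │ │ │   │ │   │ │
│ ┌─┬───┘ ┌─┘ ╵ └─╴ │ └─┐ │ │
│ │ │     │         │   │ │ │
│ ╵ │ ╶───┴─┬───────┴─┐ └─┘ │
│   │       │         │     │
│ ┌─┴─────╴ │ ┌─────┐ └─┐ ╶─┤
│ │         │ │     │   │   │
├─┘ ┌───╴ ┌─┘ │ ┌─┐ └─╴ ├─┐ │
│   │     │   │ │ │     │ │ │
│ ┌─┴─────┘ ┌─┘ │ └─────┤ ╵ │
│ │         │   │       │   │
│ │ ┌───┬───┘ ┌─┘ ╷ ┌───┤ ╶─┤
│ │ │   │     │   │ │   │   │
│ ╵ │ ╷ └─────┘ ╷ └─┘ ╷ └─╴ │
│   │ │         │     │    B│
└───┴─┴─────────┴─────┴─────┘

Checking each cell for number of passages:

Dead ends found at positions:
  (0, 0)
  (0, 8)
  (0, 13)
  (1, 6)
  (1, 11)
  (2, 5)
  (3, 3)
  (3, 6)
  (3, 12)
  (4, 4)
  (4, 10)
  (5, 2)
  (5, 9)
  (6, 6)
  (7, 1)
  (7, 5)
  (7, 12)
  (9, 0)
  (10, 2)
  (10, 8)
  (10, 12)
  (11, 11)
  (12, 4)
  (12, 9)
  (13, 2)
Total dead ends: 25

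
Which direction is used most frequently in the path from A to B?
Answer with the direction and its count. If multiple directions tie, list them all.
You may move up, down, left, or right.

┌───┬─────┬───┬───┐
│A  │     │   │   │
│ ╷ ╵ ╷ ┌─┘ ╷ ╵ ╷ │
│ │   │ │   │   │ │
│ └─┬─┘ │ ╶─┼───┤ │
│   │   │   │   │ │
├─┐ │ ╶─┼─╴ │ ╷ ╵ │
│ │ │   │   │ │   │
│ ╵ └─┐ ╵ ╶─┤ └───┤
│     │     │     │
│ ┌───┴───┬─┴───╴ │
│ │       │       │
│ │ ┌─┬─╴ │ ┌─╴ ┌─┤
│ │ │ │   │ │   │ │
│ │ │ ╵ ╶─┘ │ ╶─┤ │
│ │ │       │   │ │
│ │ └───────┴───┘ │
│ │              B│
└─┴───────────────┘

Directions: right, down, right, up, right, down, down, left, down, right, down, right, up, right, up, left, up, right, up, right, down, right, up, right, down, down, down, left, up, left, down, down, right, right, down, left, left, left, down, down, left, left, up, right, up, left, left, left, down, down, down, right, right, right, right, right, right, right
Counts: {'right': 20, 'down': 17, 'up': 9, 'left': 12}
Most common: right (20 times)

Solution:

┌───┬─────┬───┬───┐
│A ↓│↱ ↓  │↱ ↓│↱ ↓│
│ ╷ ╵ ╷ ┌─┘ ╷ ╵ ╷ │
│ │↳ ↑│↓│↱ ↑│↳ ↑│↓│
│ └─┬─┘ │ ╶─┼───┤ │
│   │↓ ↲│↑ ↰│↓ ↰│↓│
├─┐ │ ╶─┼─╴ │ ╷ ╵ │
│ │ │↳ ↓│↱ ↑│↓│↑ ↲│
│ ╵ └─┐ ╵ ╶─┤ └───┤
│     │↳ ↑  │↳ → ↓│
│ ┌───┴───┬─┴───╴ │
│ │↓ ← ← ↰│↓ ← ← ↲│
│ │ ┌─┬─╴ │ ┌─╴ ┌─┤
│ │↓│ │↱ ↑│↓│   │ │
│ │ │ ╵ ╶─┘ │ ╶─┤ │
│ │↓│  ↑ ← ↲│   │ │
│ │ └───────┴───┘ │
│ │↳ → → → → → → B│
└─┴───────────────┘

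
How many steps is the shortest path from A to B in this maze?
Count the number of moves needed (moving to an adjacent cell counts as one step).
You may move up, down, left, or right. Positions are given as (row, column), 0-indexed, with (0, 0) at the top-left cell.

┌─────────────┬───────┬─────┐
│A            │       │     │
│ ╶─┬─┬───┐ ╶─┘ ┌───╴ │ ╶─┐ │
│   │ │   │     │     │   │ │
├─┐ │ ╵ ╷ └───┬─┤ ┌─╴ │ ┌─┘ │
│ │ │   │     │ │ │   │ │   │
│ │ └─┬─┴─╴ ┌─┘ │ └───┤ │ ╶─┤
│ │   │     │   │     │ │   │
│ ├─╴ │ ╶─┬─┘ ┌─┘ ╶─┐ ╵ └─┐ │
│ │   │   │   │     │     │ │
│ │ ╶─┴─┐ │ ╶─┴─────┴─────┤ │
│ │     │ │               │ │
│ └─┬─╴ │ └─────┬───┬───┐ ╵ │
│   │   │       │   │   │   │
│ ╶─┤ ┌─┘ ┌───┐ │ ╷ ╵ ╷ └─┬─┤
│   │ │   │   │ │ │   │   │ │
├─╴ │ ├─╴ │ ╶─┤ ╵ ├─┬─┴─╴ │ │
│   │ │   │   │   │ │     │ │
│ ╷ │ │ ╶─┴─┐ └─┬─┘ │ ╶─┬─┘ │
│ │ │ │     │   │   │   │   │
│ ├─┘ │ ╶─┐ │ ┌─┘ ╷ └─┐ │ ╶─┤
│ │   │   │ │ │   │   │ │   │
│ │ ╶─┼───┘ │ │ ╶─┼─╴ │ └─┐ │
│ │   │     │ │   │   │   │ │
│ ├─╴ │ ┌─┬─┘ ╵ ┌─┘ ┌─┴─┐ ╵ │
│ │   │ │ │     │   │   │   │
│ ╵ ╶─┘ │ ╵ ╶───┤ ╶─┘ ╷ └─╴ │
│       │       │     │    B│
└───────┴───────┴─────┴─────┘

Using BFS to find shortest path:
Start: (0, 0), End: (13, 13)
Path found:
(0,0) → (1,0) → (1,1) → (2,1) → (3,1) → (3,2) → (4,2) → (4,1) → (5,1) → (5,2) → (5,3) → (6,3) → (6,2) → (7,2) → (8,2) → (9,2) → (10,2) → (10,1) → (11,1) → (11,2) → (12,2) → (12,1) → (13,1) → (13,2) → (13,3) → (12,3) → (11,3) → (11,4) → (11,5) → (10,5) → (9,5) → (9,4) → (9,3) → (8,3) → (8,4) → (7,4) → (6,4) → (6,5) → (6,6) → (6,7) → (7,7) → (8,7) → (8,8) → (7,8) → (6,8) → (6,9) → (7,9) → (7,10) → (6,10) → (6,11) → (7,11) → (7,12) → (8,12) → (8,11) → (8,10) → (9,10) → (9,11) → (10,11) → (11,11) → (11,12) → (12,12) → (12,13) → (13,13)
Number of steps: 62

Solution:

┌─────────────┬───────┬─────┐
│A            │       │     │
│ ╶─┬─┬───┐ ╶─┘ ┌───╴ │ ╶─┐ │
│↳ ↓│ │   │     │     │   │ │
├─┐ │ ╵ ╷ └───┬─┤ ┌─╴ │ ┌─┘ │
│ │↓│   │     │ │ │   │ │   │
│ │ └─┬─┴─╴ ┌─┘ │ └───┤ │ ╶─┤
│ │↳ ↓│     │   │     │ │   │
│ ├─╴ │ ╶─┬─┘ ┌─┘ ╶─┐ ╵ └─┐ │
│ │↓ ↲│   │   │     │     │ │
│ │ ╶─┴─┐ │ ╶─┴─────┴─────┤ │
│ │↳ → ↓│ │               │ │
│ └─┬─╴ │ └─────┬───┬───┐ ╵ │
│   │↓ ↲│↱ → → ↓│↱ ↓│↱ ↓│   │
│ ╶─┤ ┌─┘ ┌───┐ │ ╷ ╵ ╷ └─┬─┤
│   │↓│  ↑│   │↓│↑│↳ ↑│↳ ↓│ │
├─╴ │ ├─╴ │ ╶─┤ ╵ ├─┬─┴─╴ │ │
│   │↓│↱ ↑│   │↳ ↑│ │↓ ← ↲│ │
│ ╷ │ │ ╶─┴─┐ └─┬─┘ │ ╶─┬─┘ │
│ │ │↓│↑ ← ↰│   │   │↳ ↓│   │
│ ├─┘ │ ╶─┐ │ ┌─┘ ╷ └─┐ │ ╶─┤
│ │↓ ↲│   │↑│ │   │   │↓│   │
│ │ ╶─┼───┘ │ │ ╶─┼─╴ │ └─┐ │
│ │↳ ↓│↱ → ↑│ │   │   │↳ ↓│ │
│ ├─╴ │ ┌─┬─┘ ╵ ┌─┘ ┌─┴─┐ ╵ │
│ │↓ ↲│↑│ │     │   │   │↳ ↓│
│ ╵ ╶─┘ │ ╵ ╶───┤ ╶─┘ ╷ └─╴ │
│  ↳ → ↑│       │     │    B│
└───────┴───────┴─────┴─────┘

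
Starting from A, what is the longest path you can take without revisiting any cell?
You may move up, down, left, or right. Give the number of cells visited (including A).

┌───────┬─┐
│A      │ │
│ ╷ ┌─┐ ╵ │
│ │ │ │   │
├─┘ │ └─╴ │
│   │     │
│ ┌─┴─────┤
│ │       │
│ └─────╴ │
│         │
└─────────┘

Finding longest simple path using DFS:
Start: (0, 0)
Longest path visits 15 cells
Path: A → right → down → down → left → down → down → right → right → right → right → up → left → left → left

Solution:

┌───────┬─┐
│A ↓    │ │
│ ╷ ┌─┐ ╵ │
│ │↓│ │   │
├─┘ │ └─╴ │
│↓ ↲│     │
│ ┌─┴─────┤
│↓│B ← ← ↰│
│ └─────╴ │
│↳ → → → ↑│
└─────────┘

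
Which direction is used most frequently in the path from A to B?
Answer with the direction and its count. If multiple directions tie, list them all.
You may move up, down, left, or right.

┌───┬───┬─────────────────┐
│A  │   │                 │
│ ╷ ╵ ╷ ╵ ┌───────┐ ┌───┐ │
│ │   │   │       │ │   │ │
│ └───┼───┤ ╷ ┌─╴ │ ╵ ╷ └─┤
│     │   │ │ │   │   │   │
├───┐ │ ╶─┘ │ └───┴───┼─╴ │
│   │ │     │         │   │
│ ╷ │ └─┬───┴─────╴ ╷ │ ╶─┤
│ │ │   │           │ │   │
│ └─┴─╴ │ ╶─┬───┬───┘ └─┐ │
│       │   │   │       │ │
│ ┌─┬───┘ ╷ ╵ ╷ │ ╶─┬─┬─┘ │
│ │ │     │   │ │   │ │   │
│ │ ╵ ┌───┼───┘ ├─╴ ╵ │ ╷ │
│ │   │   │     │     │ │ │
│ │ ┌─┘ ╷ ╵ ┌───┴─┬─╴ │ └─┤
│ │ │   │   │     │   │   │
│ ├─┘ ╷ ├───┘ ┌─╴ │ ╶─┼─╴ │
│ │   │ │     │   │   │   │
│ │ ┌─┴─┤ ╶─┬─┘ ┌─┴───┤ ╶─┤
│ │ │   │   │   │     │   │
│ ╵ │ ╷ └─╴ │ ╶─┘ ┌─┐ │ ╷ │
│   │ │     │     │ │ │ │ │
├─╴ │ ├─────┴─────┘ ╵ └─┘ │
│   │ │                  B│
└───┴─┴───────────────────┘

Directions: right, down, right, up, right, down, right, up, right, right, right, right, right, down, down, right, up, right, down, right, down, left, down, right, down, down, left, down, down, right, down, left, down, right, down, down
Counts: {'right': 15, 'down': 15, 'up': 3, 'left': 3}
Most common: down and right (tied at 15 times each)

Solution:

┌───┬───┬─────────────────┐
│A ↓│↱ ↓│↱ → → → → ↓      │
│ ╷ ╵ ╷ ╵ ┌───────┐ ┌───┐ │
│ │↳ ↑│↳ ↑│       │↓│↱ ↓│ │
│ └───┼───┤ ╷ ┌─╴ │ ╵ ╷ └─┤
│     │   │ │ │   │↳ ↑│↳ ↓│
├───┐ │ ╶─┘ │ └───┴───┼─╴ │
│   │ │     │         │↓ ↲│
│ ╷ │ └─┬───┴─────╴ ╷ │ ╶─┤
│ │ │   │           │ │↳ ↓│
│ └─┴─╴ │ ╶─┬───┬───┘ └─┐ │
│       │   │   │       │↓│
│ ┌─┬───┘ ╷ ╵ ╷ │ ╶─┬─┬─┘ │
│ │ │     │   │ │   │ │↓ ↲│
│ │ ╵ ┌───┼───┘ ├─╴ ╵ │ ╷ │
│ │   │   │     │     │↓│ │
│ │ ┌─┘ ╷ ╵ ┌───┴─┬─╴ │ └─┤
│ │ │   │   │     │   │↳ ↓│
│ ├─┘ ╷ ├───┘ ┌─╴ │ ╶─┼─╴ │
│ │   │ │     │   │   │↓ ↲│
│ │ ┌─┴─┤ ╶─┬─┘ ┌─┴───┤ ╶─┤
│ │ │   │   │   │     │↳ ↓│
│ ╵ │ ╷ └─╴ │ ╶─┘ ┌─┐ │ ╷ │
│   │ │     │     │ │ │ │↓│
├─╴ │ ├─────┴─────┘ ╵ └─┘ │
│   │ │                  B│
└───┴─┴───────────────────┘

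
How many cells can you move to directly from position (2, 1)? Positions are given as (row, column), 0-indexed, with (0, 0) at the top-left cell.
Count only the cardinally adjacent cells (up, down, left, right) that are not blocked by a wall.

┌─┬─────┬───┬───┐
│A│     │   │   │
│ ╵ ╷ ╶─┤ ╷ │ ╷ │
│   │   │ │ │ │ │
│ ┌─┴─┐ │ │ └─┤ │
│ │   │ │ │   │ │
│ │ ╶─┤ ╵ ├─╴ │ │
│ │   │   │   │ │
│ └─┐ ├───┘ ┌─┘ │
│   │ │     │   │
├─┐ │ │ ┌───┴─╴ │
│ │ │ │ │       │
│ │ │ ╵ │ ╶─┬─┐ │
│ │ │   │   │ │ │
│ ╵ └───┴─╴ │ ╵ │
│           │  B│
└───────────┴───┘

Checking passable neighbors of (2, 1):
Neighbors: (3, 1), (2, 2)
Count: 2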